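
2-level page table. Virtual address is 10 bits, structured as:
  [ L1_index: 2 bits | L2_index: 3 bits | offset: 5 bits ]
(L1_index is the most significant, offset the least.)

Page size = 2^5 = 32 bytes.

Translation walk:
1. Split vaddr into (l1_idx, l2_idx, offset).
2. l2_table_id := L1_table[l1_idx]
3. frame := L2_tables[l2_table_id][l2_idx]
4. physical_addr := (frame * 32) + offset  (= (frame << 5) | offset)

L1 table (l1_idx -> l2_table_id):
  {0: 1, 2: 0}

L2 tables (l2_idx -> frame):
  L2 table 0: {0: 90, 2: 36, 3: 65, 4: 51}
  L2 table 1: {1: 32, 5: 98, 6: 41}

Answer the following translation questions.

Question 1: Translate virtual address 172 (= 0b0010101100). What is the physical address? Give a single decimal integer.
vaddr = 172 = 0b0010101100
Split: l1_idx=0, l2_idx=5, offset=12
L1[0] = 1
L2[1][5] = 98
paddr = 98 * 32 + 12 = 3148

Answer: 3148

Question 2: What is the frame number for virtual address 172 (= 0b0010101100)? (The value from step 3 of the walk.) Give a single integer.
vaddr = 172: l1_idx=0, l2_idx=5
L1[0] = 1; L2[1][5] = 98

Answer: 98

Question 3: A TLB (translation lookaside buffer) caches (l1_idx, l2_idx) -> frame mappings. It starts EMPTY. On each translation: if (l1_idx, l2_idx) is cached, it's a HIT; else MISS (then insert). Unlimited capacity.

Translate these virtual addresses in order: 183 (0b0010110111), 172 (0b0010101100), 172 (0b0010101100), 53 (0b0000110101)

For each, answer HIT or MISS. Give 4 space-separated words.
vaddr=183: (0,5) not in TLB -> MISS, insert
vaddr=172: (0,5) in TLB -> HIT
vaddr=172: (0,5) in TLB -> HIT
vaddr=53: (0,1) not in TLB -> MISS, insert

Answer: MISS HIT HIT MISS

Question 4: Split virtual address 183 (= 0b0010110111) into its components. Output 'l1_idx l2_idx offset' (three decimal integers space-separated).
vaddr = 183 = 0b0010110111
  top 2 bits -> l1_idx = 0
  next 3 bits -> l2_idx = 5
  bottom 5 bits -> offset = 23

Answer: 0 5 23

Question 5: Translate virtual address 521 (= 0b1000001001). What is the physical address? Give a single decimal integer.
vaddr = 521 = 0b1000001001
Split: l1_idx=2, l2_idx=0, offset=9
L1[2] = 0
L2[0][0] = 90
paddr = 90 * 32 + 9 = 2889

Answer: 2889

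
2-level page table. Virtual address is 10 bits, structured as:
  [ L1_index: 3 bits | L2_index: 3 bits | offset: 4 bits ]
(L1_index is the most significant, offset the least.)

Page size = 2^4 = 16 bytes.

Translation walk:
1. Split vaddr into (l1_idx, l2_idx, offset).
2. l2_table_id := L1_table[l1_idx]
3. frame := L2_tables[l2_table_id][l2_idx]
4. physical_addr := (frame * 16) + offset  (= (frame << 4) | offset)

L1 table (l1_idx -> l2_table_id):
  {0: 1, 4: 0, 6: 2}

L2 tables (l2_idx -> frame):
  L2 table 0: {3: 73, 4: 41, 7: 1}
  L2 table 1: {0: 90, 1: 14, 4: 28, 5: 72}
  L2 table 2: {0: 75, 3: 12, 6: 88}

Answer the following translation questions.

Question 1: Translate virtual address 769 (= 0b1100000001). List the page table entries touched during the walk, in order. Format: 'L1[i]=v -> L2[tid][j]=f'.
vaddr = 769 = 0b1100000001
Split: l1_idx=6, l2_idx=0, offset=1

Answer: L1[6]=2 -> L2[2][0]=75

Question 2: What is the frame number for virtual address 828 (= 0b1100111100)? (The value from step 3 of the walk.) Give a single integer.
Answer: 12

Derivation:
vaddr = 828: l1_idx=6, l2_idx=3
L1[6] = 2; L2[2][3] = 12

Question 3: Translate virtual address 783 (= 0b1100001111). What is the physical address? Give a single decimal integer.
vaddr = 783 = 0b1100001111
Split: l1_idx=6, l2_idx=0, offset=15
L1[6] = 2
L2[2][0] = 75
paddr = 75 * 16 + 15 = 1215

Answer: 1215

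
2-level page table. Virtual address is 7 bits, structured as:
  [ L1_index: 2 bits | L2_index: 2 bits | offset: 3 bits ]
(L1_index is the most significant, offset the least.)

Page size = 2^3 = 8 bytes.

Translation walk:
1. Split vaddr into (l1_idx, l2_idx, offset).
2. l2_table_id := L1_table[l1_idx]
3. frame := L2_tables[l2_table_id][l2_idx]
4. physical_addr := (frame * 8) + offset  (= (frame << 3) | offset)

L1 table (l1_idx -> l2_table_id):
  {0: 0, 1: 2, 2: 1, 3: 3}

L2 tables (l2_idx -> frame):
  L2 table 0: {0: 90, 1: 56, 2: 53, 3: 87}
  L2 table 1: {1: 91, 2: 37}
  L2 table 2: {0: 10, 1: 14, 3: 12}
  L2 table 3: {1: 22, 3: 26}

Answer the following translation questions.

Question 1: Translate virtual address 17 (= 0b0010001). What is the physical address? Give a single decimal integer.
Answer: 425

Derivation:
vaddr = 17 = 0b0010001
Split: l1_idx=0, l2_idx=2, offset=1
L1[0] = 0
L2[0][2] = 53
paddr = 53 * 8 + 1 = 425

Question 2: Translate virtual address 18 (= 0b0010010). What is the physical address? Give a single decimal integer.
vaddr = 18 = 0b0010010
Split: l1_idx=0, l2_idx=2, offset=2
L1[0] = 0
L2[0][2] = 53
paddr = 53 * 8 + 2 = 426

Answer: 426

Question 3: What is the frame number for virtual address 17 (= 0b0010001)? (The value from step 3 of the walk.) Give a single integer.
vaddr = 17: l1_idx=0, l2_idx=2
L1[0] = 0; L2[0][2] = 53

Answer: 53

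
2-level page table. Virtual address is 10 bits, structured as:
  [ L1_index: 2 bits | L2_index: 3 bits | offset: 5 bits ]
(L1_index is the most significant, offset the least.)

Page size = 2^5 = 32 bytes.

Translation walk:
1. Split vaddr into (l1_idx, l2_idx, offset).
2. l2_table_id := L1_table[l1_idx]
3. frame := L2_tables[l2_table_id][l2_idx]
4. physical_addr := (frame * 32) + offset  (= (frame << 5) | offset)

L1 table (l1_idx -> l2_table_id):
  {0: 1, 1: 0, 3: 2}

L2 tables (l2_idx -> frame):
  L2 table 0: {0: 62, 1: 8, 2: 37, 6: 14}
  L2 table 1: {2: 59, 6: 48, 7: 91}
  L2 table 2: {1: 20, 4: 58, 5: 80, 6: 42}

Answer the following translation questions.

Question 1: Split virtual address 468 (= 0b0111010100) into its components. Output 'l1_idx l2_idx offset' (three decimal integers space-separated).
vaddr = 468 = 0b0111010100
  top 2 bits -> l1_idx = 1
  next 3 bits -> l2_idx = 6
  bottom 5 bits -> offset = 20

Answer: 1 6 20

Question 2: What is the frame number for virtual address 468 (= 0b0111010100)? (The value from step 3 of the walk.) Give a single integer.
vaddr = 468: l1_idx=1, l2_idx=6
L1[1] = 0; L2[0][6] = 14

Answer: 14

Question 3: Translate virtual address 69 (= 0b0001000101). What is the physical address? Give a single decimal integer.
vaddr = 69 = 0b0001000101
Split: l1_idx=0, l2_idx=2, offset=5
L1[0] = 1
L2[1][2] = 59
paddr = 59 * 32 + 5 = 1893

Answer: 1893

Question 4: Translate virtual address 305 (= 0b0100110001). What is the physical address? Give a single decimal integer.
vaddr = 305 = 0b0100110001
Split: l1_idx=1, l2_idx=1, offset=17
L1[1] = 0
L2[0][1] = 8
paddr = 8 * 32 + 17 = 273

Answer: 273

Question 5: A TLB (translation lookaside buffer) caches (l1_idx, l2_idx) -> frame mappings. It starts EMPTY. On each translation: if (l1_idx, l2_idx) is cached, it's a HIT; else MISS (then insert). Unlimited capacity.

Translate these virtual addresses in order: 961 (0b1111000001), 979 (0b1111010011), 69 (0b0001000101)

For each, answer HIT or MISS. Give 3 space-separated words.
Answer: MISS HIT MISS

Derivation:
vaddr=961: (3,6) not in TLB -> MISS, insert
vaddr=979: (3,6) in TLB -> HIT
vaddr=69: (0,2) not in TLB -> MISS, insert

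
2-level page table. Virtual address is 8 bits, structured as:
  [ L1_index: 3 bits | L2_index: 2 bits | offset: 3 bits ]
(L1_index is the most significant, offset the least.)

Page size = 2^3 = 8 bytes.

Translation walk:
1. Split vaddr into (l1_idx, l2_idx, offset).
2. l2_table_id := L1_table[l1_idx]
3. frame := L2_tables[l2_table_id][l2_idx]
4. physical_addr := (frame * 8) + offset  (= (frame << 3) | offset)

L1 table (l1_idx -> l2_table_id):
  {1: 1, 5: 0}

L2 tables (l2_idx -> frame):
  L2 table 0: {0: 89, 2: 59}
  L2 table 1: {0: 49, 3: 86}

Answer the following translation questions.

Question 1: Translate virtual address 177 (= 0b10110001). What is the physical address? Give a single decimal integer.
vaddr = 177 = 0b10110001
Split: l1_idx=5, l2_idx=2, offset=1
L1[5] = 0
L2[0][2] = 59
paddr = 59 * 8 + 1 = 473

Answer: 473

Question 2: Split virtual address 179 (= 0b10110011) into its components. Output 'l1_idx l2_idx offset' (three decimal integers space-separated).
vaddr = 179 = 0b10110011
  top 3 bits -> l1_idx = 5
  next 2 bits -> l2_idx = 2
  bottom 3 bits -> offset = 3

Answer: 5 2 3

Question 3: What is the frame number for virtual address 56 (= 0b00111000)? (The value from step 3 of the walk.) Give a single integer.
Answer: 86

Derivation:
vaddr = 56: l1_idx=1, l2_idx=3
L1[1] = 1; L2[1][3] = 86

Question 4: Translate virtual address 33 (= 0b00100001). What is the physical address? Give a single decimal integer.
Answer: 393

Derivation:
vaddr = 33 = 0b00100001
Split: l1_idx=1, l2_idx=0, offset=1
L1[1] = 1
L2[1][0] = 49
paddr = 49 * 8 + 1 = 393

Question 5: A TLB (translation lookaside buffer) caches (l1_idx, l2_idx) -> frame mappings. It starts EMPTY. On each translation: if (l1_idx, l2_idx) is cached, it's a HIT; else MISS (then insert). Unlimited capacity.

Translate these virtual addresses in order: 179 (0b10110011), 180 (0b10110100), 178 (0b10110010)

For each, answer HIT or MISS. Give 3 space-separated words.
vaddr=179: (5,2) not in TLB -> MISS, insert
vaddr=180: (5,2) in TLB -> HIT
vaddr=178: (5,2) in TLB -> HIT

Answer: MISS HIT HIT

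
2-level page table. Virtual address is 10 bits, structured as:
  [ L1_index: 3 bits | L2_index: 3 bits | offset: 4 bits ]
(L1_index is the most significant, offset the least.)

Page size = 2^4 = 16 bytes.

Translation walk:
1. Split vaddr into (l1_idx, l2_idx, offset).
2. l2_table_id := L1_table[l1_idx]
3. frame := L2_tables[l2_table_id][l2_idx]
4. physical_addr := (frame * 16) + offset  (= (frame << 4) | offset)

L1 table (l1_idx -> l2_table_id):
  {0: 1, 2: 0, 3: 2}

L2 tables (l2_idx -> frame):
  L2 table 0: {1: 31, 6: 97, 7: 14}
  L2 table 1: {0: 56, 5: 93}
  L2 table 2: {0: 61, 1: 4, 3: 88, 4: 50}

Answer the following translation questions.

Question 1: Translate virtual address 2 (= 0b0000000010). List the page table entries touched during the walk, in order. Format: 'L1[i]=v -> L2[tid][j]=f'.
vaddr = 2 = 0b0000000010
Split: l1_idx=0, l2_idx=0, offset=2

Answer: L1[0]=1 -> L2[1][0]=56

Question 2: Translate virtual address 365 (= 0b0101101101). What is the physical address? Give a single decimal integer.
vaddr = 365 = 0b0101101101
Split: l1_idx=2, l2_idx=6, offset=13
L1[2] = 0
L2[0][6] = 97
paddr = 97 * 16 + 13 = 1565

Answer: 1565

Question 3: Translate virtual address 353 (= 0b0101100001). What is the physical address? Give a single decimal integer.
Answer: 1553

Derivation:
vaddr = 353 = 0b0101100001
Split: l1_idx=2, l2_idx=6, offset=1
L1[2] = 0
L2[0][6] = 97
paddr = 97 * 16 + 1 = 1553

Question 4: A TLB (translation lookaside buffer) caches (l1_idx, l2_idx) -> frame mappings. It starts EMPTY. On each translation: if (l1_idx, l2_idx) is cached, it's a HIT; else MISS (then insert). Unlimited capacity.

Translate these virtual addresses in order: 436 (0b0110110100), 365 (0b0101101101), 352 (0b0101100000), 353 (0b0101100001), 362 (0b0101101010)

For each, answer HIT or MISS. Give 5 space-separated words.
vaddr=436: (3,3) not in TLB -> MISS, insert
vaddr=365: (2,6) not in TLB -> MISS, insert
vaddr=352: (2,6) in TLB -> HIT
vaddr=353: (2,6) in TLB -> HIT
vaddr=362: (2,6) in TLB -> HIT

Answer: MISS MISS HIT HIT HIT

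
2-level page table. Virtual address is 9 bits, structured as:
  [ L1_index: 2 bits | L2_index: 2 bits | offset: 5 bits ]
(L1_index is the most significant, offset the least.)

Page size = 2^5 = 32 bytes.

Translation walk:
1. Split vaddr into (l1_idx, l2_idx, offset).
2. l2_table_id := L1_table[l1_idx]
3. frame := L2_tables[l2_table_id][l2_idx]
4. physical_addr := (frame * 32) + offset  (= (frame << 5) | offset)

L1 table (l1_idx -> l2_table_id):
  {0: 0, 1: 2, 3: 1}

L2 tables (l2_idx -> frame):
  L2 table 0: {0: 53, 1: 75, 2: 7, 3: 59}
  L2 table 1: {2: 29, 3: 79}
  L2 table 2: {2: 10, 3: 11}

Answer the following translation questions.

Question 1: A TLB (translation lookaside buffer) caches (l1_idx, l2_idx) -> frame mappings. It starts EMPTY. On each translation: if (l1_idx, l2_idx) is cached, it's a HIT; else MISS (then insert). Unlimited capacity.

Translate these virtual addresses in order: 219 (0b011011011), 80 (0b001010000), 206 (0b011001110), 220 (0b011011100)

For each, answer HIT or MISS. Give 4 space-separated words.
vaddr=219: (1,2) not in TLB -> MISS, insert
vaddr=80: (0,2) not in TLB -> MISS, insert
vaddr=206: (1,2) in TLB -> HIT
vaddr=220: (1,2) in TLB -> HIT

Answer: MISS MISS HIT HIT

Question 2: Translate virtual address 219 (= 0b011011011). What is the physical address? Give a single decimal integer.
vaddr = 219 = 0b011011011
Split: l1_idx=1, l2_idx=2, offset=27
L1[1] = 2
L2[2][2] = 10
paddr = 10 * 32 + 27 = 347

Answer: 347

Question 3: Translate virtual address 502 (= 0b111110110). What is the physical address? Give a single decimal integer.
vaddr = 502 = 0b111110110
Split: l1_idx=3, l2_idx=3, offset=22
L1[3] = 1
L2[1][3] = 79
paddr = 79 * 32 + 22 = 2550

Answer: 2550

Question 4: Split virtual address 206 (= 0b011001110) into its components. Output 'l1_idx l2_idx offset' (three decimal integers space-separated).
vaddr = 206 = 0b011001110
  top 2 bits -> l1_idx = 1
  next 2 bits -> l2_idx = 2
  bottom 5 bits -> offset = 14

Answer: 1 2 14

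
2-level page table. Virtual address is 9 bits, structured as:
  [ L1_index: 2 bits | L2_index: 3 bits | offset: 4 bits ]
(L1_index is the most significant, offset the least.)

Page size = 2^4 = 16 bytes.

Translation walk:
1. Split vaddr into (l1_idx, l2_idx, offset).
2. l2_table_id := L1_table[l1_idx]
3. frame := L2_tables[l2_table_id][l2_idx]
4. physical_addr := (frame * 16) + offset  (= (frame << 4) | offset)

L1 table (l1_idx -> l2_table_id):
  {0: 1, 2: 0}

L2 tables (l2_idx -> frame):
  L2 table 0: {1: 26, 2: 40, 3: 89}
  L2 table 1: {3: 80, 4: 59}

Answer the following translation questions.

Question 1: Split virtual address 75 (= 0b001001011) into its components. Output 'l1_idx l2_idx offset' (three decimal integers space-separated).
Answer: 0 4 11

Derivation:
vaddr = 75 = 0b001001011
  top 2 bits -> l1_idx = 0
  next 3 bits -> l2_idx = 4
  bottom 4 bits -> offset = 11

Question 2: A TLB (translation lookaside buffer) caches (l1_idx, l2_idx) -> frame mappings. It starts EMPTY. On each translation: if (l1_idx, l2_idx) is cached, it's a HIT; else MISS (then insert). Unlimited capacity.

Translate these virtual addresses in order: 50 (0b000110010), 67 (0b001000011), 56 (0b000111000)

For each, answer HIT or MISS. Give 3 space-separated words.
Answer: MISS MISS HIT

Derivation:
vaddr=50: (0,3) not in TLB -> MISS, insert
vaddr=67: (0,4) not in TLB -> MISS, insert
vaddr=56: (0,3) in TLB -> HIT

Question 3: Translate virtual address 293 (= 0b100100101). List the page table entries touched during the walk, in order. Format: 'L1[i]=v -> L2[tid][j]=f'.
Answer: L1[2]=0 -> L2[0][2]=40

Derivation:
vaddr = 293 = 0b100100101
Split: l1_idx=2, l2_idx=2, offset=5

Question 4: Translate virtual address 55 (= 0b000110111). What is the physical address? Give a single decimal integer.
Answer: 1287

Derivation:
vaddr = 55 = 0b000110111
Split: l1_idx=0, l2_idx=3, offset=7
L1[0] = 1
L2[1][3] = 80
paddr = 80 * 16 + 7 = 1287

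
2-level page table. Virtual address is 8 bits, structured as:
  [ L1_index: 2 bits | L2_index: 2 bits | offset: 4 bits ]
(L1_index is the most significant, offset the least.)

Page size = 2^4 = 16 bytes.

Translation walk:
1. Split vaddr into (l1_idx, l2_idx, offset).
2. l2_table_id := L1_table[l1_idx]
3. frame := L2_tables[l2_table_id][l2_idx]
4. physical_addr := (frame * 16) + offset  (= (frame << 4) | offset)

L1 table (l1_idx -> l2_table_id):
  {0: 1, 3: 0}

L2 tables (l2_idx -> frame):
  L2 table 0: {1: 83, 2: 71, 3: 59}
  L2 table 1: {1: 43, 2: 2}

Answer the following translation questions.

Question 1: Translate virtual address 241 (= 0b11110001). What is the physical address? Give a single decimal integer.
vaddr = 241 = 0b11110001
Split: l1_idx=3, l2_idx=3, offset=1
L1[3] = 0
L2[0][3] = 59
paddr = 59 * 16 + 1 = 945

Answer: 945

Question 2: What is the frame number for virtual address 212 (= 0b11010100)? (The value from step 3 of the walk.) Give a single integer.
vaddr = 212: l1_idx=3, l2_idx=1
L1[3] = 0; L2[0][1] = 83

Answer: 83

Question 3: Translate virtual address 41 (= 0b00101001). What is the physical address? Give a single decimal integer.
Answer: 41

Derivation:
vaddr = 41 = 0b00101001
Split: l1_idx=0, l2_idx=2, offset=9
L1[0] = 1
L2[1][2] = 2
paddr = 2 * 16 + 9 = 41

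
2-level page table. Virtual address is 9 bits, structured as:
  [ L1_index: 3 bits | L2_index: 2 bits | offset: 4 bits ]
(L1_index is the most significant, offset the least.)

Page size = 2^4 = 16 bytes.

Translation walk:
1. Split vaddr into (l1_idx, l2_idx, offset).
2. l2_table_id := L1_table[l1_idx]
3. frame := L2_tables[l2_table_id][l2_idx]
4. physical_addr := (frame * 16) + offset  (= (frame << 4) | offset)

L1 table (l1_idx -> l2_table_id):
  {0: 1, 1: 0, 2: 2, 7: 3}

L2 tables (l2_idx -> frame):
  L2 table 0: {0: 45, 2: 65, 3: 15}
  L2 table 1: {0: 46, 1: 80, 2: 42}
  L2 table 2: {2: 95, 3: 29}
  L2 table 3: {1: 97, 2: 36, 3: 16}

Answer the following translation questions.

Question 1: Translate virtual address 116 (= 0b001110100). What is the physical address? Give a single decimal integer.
vaddr = 116 = 0b001110100
Split: l1_idx=1, l2_idx=3, offset=4
L1[1] = 0
L2[0][3] = 15
paddr = 15 * 16 + 4 = 244

Answer: 244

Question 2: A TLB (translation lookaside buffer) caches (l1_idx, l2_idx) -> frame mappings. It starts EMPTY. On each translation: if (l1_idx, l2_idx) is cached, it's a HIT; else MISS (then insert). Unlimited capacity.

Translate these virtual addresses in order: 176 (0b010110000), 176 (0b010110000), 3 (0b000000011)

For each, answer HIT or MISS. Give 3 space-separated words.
vaddr=176: (2,3) not in TLB -> MISS, insert
vaddr=176: (2,3) in TLB -> HIT
vaddr=3: (0,0) not in TLB -> MISS, insert

Answer: MISS HIT MISS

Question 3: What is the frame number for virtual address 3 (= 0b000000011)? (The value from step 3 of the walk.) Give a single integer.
Answer: 46

Derivation:
vaddr = 3: l1_idx=0, l2_idx=0
L1[0] = 1; L2[1][0] = 46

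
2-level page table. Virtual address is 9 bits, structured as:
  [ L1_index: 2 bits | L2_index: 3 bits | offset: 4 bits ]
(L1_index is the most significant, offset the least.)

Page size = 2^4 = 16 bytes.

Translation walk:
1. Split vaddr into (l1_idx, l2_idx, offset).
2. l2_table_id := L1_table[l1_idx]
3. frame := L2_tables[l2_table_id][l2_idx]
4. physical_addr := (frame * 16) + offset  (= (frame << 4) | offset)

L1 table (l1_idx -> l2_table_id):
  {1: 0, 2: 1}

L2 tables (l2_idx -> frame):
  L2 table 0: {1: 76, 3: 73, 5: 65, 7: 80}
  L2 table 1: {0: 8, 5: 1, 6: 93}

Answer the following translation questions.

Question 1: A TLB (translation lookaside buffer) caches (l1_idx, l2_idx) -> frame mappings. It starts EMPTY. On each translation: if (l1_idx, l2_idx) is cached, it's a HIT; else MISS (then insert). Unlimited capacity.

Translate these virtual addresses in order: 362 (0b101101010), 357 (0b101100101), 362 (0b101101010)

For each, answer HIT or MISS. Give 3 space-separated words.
Answer: MISS HIT HIT

Derivation:
vaddr=362: (2,6) not in TLB -> MISS, insert
vaddr=357: (2,6) in TLB -> HIT
vaddr=362: (2,6) in TLB -> HIT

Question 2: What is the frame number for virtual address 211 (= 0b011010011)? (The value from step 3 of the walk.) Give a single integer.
Answer: 65

Derivation:
vaddr = 211: l1_idx=1, l2_idx=5
L1[1] = 0; L2[0][5] = 65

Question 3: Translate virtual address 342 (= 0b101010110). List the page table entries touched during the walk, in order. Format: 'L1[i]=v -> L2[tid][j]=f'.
vaddr = 342 = 0b101010110
Split: l1_idx=2, l2_idx=5, offset=6

Answer: L1[2]=1 -> L2[1][5]=1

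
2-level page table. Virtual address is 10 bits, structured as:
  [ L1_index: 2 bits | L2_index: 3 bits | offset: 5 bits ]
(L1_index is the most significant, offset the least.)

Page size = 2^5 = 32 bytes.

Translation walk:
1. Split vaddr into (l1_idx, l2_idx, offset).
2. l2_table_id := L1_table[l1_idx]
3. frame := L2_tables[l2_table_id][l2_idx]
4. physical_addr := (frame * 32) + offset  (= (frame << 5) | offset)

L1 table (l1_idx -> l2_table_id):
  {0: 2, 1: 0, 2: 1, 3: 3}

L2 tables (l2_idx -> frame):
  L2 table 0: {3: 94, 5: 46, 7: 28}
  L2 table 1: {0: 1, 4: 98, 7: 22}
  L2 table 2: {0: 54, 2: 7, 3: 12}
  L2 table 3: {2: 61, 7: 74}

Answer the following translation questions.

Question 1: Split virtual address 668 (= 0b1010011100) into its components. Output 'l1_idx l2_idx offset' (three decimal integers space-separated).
Answer: 2 4 28

Derivation:
vaddr = 668 = 0b1010011100
  top 2 bits -> l1_idx = 2
  next 3 bits -> l2_idx = 4
  bottom 5 bits -> offset = 28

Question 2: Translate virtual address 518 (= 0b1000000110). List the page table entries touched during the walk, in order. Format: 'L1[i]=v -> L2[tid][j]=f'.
Answer: L1[2]=1 -> L2[1][0]=1

Derivation:
vaddr = 518 = 0b1000000110
Split: l1_idx=2, l2_idx=0, offset=6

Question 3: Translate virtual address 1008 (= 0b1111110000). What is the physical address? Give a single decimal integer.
Answer: 2384

Derivation:
vaddr = 1008 = 0b1111110000
Split: l1_idx=3, l2_idx=7, offset=16
L1[3] = 3
L2[3][7] = 74
paddr = 74 * 32 + 16 = 2384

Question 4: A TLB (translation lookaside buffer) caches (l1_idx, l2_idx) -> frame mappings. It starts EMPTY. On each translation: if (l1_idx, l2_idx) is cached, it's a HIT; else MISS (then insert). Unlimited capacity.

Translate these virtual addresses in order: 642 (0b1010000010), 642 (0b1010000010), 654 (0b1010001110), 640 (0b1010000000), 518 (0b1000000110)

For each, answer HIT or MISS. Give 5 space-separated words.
vaddr=642: (2,4) not in TLB -> MISS, insert
vaddr=642: (2,4) in TLB -> HIT
vaddr=654: (2,4) in TLB -> HIT
vaddr=640: (2,4) in TLB -> HIT
vaddr=518: (2,0) not in TLB -> MISS, insert

Answer: MISS HIT HIT HIT MISS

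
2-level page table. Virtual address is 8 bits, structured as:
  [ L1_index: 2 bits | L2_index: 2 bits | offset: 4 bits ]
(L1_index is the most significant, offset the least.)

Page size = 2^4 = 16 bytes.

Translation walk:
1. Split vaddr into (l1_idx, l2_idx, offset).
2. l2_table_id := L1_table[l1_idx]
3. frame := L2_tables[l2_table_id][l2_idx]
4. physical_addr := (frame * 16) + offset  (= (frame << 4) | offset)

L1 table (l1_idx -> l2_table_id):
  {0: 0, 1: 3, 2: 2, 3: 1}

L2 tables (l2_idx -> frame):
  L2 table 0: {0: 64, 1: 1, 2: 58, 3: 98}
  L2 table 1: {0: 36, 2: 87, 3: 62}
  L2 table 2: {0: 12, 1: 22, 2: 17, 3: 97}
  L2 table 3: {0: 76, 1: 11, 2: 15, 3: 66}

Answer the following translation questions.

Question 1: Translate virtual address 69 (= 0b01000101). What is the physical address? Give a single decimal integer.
vaddr = 69 = 0b01000101
Split: l1_idx=1, l2_idx=0, offset=5
L1[1] = 3
L2[3][0] = 76
paddr = 76 * 16 + 5 = 1221

Answer: 1221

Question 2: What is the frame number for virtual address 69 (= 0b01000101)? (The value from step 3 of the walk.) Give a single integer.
vaddr = 69: l1_idx=1, l2_idx=0
L1[1] = 3; L2[3][0] = 76

Answer: 76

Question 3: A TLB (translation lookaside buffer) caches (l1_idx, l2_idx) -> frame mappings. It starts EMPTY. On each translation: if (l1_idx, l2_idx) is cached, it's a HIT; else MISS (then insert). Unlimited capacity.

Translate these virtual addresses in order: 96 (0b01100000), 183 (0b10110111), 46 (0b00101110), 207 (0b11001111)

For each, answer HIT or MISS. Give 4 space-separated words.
vaddr=96: (1,2) not in TLB -> MISS, insert
vaddr=183: (2,3) not in TLB -> MISS, insert
vaddr=46: (0,2) not in TLB -> MISS, insert
vaddr=207: (3,0) not in TLB -> MISS, insert

Answer: MISS MISS MISS MISS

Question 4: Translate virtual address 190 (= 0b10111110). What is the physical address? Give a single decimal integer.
Answer: 1566

Derivation:
vaddr = 190 = 0b10111110
Split: l1_idx=2, l2_idx=3, offset=14
L1[2] = 2
L2[2][3] = 97
paddr = 97 * 16 + 14 = 1566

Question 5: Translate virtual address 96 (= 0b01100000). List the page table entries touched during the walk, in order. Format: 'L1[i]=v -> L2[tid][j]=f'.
Answer: L1[1]=3 -> L2[3][2]=15

Derivation:
vaddr = 96 = 0b01100000
Split: l1_idx=1, l2_idx=2, offset=0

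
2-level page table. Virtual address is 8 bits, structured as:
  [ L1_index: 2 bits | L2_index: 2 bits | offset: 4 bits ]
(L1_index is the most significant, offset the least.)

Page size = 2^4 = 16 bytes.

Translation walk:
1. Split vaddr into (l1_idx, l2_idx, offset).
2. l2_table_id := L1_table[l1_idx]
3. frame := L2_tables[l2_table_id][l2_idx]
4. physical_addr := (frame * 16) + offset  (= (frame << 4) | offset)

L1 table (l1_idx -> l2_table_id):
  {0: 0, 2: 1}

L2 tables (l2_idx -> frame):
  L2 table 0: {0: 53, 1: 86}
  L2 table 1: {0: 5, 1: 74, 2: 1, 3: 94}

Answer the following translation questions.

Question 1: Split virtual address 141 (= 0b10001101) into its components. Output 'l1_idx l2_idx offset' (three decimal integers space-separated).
vaddr = 141 = 0b10001101
  top 2 bits -> l1_idx = 2
  next 2 bits -> l2_idx = 0
  bottom 4 bits -> offset = 13

Answer: 2 0 13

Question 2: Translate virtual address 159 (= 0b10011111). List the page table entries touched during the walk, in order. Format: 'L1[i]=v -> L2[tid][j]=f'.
Answer: L1[2]=1 -> L2[1][1]=74

Derivation:
vaddr = 159 = 0b10011111
Split: l1_idx=2, l2_idx=1, offset=15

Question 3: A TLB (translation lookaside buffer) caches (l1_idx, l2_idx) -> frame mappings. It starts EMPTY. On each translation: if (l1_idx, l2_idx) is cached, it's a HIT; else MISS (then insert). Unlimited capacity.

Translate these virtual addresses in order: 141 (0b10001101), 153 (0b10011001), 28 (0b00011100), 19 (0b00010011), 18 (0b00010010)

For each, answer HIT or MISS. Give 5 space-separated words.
vaddr=141: (2,0) not in TLB -> MISS, insert
vaddr=153: (2,1) not in TLB -> MISS, insert
vaddr=28: (0,1) not in TLB -> MISS, insert
vaddr=19: (0,1) in TLB -> HIT
vaddr=18: (0,1) in TLB -> HIT

Answer: MISS MISS MISS HIT HIT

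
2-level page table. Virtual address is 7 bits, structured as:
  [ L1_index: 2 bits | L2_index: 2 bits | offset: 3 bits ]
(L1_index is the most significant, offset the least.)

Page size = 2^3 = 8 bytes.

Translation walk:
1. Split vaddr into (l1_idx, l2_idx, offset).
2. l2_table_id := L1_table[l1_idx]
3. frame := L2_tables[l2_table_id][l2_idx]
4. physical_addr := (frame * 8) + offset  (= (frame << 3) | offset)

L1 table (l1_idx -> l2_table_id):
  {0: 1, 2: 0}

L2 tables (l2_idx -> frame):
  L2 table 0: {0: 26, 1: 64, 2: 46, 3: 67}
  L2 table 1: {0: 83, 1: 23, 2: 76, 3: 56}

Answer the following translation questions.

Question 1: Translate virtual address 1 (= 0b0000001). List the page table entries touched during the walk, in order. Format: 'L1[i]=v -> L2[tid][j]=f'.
Answer: L1[0]=1 -> L2[1][0]=83

Derivation:
vaddr = 1 = 0b0000001
Split: l1_idx=0, l2_idx=0, offset=1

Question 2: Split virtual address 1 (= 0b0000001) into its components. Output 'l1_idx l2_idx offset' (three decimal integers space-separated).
vaddr = 1 = 0b0000001
  top 2 bits -> l1_idx = 0
  next 2 bits -> l2_idx = 0
  bottom 3 bits -> offset = 1

Answer: 0 0 1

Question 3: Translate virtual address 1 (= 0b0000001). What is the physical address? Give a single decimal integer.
vaddr = 1 = 0b0000001
Split: l1_idx=0, l2_idx=0, offset=1
L1[0] = 1
L2[1][0] = 83
paddr = 83 * 8 + 1 = 665

Answer: 665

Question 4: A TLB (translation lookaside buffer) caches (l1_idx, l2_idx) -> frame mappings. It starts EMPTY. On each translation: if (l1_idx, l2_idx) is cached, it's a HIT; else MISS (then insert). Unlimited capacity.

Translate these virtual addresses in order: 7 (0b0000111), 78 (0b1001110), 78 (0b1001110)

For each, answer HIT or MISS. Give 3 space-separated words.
vaddr=7: (0,0) not in TLB -> MISS, insert
vaddr=78: (2,1) not in TLB -> MISS, insert
vaddr=78: (2,1) in TLB -> HIT

Answer: MISS MISS HIT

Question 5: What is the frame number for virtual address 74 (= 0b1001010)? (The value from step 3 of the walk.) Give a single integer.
Answer: 64

Derivation:
vaddr = 74: l1_idx=2, l2_idx=1
L1[2] = 0; L2[0][1] = 64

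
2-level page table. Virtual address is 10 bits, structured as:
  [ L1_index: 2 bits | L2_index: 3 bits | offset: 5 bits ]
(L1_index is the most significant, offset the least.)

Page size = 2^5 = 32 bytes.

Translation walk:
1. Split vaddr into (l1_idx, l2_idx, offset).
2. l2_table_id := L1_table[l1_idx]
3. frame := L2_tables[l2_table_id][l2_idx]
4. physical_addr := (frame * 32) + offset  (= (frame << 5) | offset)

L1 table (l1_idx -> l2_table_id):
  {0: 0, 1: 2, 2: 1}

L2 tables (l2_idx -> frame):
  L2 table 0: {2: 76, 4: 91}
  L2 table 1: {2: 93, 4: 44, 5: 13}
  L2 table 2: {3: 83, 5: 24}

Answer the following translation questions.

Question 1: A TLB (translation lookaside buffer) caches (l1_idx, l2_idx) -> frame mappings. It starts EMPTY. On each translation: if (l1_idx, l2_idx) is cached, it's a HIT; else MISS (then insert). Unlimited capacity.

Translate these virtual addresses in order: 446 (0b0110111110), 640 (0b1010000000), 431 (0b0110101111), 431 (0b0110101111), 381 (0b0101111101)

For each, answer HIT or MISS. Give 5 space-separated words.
Answer: MISS MISS HIT HIT MISS

Derivation:
vaddr=446: (1,5) not in TLB -> MISS, insert
vaddr=640: (2,4) not in TLB -> MISS, insert
vaddr=431: (1,5) in TLB -> HIT
vaddr=431: (1,5) in TLB -> HIT
vaddr=381: (1,3) not in TLB -> MISS, insert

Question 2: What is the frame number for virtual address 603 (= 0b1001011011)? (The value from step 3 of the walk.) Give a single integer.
vaddr = 603: l1_idx=2, l2_idx=2
L1[2] = 1; L2[1][2] = 93

Answer: 93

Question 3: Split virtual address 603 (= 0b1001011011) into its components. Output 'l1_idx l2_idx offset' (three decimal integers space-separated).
Answer: 2 2 27

Derivation:
vaddr = 603 = 0b1001011011
  top 2 bits -> l1_idx = 2
  next 3 bits -> l2_idx = 2
  bottom 5 bits -> offset = 27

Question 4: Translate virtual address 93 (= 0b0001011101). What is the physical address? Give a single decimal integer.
Answer: 2461

Derivation:
vaddr = 93 = 0b0001011101
Split: l1_idx=0, l2_idx=2, offset=29
L1[0] = 0
L2[0][2] = 76
paddr = 76 * 32 + 29 = 2461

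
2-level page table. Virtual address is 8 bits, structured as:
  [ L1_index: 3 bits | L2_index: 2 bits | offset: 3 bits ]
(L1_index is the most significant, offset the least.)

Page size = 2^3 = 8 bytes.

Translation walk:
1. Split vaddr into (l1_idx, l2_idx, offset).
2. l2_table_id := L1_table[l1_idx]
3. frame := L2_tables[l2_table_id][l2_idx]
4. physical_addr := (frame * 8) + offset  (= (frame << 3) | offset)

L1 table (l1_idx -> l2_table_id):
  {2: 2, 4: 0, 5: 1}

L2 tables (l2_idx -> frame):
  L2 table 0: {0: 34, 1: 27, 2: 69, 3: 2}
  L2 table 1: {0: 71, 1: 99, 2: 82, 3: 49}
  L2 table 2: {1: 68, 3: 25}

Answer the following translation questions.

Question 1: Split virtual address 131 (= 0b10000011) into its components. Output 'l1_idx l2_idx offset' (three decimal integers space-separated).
vaddr = 131 = 0b10000011
  top 3 bits -> l1_idx = 4
  next 2 bits -> l2_idx = 0
  bottom 3 bits -> offset = 3

Answer: 4 0 3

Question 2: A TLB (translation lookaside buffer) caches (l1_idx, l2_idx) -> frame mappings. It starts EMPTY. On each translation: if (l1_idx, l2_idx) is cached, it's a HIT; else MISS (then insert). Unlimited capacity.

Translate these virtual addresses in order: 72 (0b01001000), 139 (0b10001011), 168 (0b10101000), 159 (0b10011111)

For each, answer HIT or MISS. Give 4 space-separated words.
vaddr=72: (2,1) not in TLB -> MISS, insert
vaddr=139: (4,1) not in TLB -> MISS, insert
vaddr=168: (5,1) not in TLB -> MISS, insert
vaddr=159: (4,3) not in TLB -> MISS, insert

Answer: MISS MISS MISS MISS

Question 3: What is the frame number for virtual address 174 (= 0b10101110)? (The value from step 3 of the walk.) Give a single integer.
vaddr = 174: l1_idx=5, l2_idx=1
L1[5] = 1; L2[1][1] = 99

Answer: 99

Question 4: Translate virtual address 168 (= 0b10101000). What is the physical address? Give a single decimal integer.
vaddr = 168 = 0b10101000
Split: l1_idx=5, l2_idx=1, offset=0
L1[5] = 1
L2[1][1] = 99
paddr = 99 * 8 + 0 = 792

Answer: 792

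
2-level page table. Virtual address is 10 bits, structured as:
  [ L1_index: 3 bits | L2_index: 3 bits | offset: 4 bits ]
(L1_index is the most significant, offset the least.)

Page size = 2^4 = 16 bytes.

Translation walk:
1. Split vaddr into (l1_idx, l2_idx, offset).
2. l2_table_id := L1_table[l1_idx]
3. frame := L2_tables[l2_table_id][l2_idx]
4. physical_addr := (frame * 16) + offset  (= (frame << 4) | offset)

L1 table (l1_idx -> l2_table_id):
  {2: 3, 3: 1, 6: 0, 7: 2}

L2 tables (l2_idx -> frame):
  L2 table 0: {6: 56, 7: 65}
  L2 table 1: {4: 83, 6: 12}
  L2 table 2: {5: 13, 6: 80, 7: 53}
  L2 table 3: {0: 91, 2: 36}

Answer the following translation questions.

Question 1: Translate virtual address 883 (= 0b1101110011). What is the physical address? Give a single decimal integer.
vaddr = 883 = 0b1101110011
Split: l1_idx=6, l2_idx=7, offset=3
L1[6] = 0
L2[0][7] = 65
paddr = 65 * 16 + 3 = 1043

Answer: 1043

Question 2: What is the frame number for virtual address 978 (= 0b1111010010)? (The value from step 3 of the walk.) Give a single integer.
vaddr = 978: l1_idx=7, l2_idx=5
L1[7] = 2; L2[2][5] = 13

Answer: 13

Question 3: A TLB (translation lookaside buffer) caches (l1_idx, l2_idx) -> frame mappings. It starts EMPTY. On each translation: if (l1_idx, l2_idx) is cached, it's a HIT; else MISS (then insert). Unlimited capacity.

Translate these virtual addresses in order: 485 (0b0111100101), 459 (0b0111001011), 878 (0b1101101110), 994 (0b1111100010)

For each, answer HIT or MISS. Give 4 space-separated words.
Answer: MISS MISS MISS MISS

Derivation:
vaddr=485: (3,6) not in TLB -> MISS, insert
vaddr=459: (3,4) not in TLB -> MISS, insert
vaddr=878: (6,6) not in TLB -> MISS, insert
vaddr=994: (7,6) not in TLB -> MISS, insert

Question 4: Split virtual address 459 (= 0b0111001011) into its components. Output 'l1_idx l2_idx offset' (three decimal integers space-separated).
Answer: 3 4 11

Derivation:
vaddr = 459 = 0b0111001011
  top 3 bits -> l1_idx = 3
  next 3 bits -> l2_idx = 4
  bottom 4 bits -> offset = 11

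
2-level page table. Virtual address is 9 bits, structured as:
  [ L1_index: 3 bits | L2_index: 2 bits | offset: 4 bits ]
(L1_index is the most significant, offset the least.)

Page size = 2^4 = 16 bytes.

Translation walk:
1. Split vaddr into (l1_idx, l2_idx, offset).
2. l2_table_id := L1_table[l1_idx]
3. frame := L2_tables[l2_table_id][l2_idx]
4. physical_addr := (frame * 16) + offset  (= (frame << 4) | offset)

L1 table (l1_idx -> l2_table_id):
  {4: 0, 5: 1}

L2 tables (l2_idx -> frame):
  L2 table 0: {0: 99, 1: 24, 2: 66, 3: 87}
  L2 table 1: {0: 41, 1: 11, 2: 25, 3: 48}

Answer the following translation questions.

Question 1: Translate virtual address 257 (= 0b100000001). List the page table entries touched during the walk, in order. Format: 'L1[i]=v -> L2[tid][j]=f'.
Answer: L1[4]=0 -> L2[0][0]=99

Derivation:
vaddr = 257 = 0b100000001
Split: l1_idx=4, l2_idx=0, offset=1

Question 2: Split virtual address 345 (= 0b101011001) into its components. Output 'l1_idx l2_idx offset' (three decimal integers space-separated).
vaddr = 345 = 0b101011001
  top 3 bits -> l1_idx = 5
  next 2 bits -> l2_idx = 1
  bottom 4 bits -> offset = 9

Answer: 5 1 9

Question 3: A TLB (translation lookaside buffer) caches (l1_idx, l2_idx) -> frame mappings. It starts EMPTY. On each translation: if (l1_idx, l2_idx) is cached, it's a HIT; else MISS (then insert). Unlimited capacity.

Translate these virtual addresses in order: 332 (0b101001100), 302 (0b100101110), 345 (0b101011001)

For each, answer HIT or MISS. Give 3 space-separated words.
Answer: MISS MISS MISS

Derivation:
vaddr=332: (5,0) not in TLB -> MISS, insert
vaddr=302: (4,2) not in TLB -> MISS, insert
vaddr=345: (5,1) not in TLB -> MISS, insert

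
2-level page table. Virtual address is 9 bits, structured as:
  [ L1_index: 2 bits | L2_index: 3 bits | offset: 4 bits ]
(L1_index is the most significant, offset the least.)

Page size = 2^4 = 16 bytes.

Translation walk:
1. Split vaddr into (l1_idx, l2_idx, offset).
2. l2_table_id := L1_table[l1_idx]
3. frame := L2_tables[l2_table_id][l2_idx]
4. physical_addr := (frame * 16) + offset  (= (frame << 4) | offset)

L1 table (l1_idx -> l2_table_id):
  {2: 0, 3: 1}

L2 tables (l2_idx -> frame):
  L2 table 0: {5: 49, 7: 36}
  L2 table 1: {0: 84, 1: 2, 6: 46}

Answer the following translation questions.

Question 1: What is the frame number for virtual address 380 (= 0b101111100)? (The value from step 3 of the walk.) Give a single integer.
Answer: 36

Derivation:
vaddr = 380: l1_idx=2, l2_idx=7
L1[2] = 0; L2[0][7] = 36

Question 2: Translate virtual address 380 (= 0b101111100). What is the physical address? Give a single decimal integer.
Answer: 588

Derivation:
vaddr = 380 = 0b101111100
Split: l1_idx=2, l2_idx=7, offset=12
L1[2] = 0
L2[0][7] = 36
paddr = 36 * 16 + 12 = 588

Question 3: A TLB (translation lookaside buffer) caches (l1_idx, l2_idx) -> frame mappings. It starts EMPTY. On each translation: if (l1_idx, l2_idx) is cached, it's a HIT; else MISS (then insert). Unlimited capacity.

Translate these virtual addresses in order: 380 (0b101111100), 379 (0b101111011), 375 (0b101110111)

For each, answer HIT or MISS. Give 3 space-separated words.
vaddr=380: (2,7) not in TLB -> MISS, insert
vaddr=379: (2,7) in TLB -> HIT
vaddr=375: (2,7) in TLB -> HIT

Answer: MISS HIT HIT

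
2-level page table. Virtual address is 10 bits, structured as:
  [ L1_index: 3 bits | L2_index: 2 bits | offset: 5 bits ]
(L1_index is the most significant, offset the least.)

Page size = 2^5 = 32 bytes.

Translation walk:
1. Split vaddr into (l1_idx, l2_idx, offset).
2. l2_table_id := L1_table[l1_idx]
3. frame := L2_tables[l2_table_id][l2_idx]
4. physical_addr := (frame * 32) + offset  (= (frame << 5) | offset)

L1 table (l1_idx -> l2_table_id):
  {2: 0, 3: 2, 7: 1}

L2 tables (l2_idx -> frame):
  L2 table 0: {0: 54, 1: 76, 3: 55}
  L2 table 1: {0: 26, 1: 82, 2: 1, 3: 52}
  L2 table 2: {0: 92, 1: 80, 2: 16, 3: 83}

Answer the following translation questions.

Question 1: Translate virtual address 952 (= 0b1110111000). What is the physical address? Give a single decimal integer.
vaddr = 952 = 0b1110111000
Split: l1_idx=7, l2_idx=1, offset=24
L1[7] = 1
L2[1][1] = 82
paddr = 82 * 32 + 24 = 2648

Answer: 2648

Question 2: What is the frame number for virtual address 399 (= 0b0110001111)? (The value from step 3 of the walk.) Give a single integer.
Answer: 92

Derivation:
vaddr = 399: l1_idx=3, l2_idx=0
L1[3] = 2; L2[2][0] = 92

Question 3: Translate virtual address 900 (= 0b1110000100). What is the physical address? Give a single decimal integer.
Answer: 836

Derivation:
vaddr = 900 = 0b1110000100
Split: l1_idx=7, l2_idx=0, offset=4
L1[7] = 1
L2[1][0] = 26
paddr = 26 * 32 + 4 = 836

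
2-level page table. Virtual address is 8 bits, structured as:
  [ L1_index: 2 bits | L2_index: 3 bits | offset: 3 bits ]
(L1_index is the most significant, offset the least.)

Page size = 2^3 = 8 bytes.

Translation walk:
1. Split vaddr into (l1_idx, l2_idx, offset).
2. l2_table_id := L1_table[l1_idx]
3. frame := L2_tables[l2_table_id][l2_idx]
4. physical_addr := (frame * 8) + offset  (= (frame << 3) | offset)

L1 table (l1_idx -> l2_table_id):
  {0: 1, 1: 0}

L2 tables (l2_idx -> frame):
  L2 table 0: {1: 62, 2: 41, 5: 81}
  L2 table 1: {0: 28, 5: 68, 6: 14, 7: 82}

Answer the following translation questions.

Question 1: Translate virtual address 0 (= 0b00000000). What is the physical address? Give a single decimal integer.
Answer: 224

Derivation:
vaddr = 0 = 0b00000000
Split: l1_idx=0, l2_idx=0, offset=0
L1[0] = 1
L2[1][0] = 28
paddr = 28 * 8 + 0 = 224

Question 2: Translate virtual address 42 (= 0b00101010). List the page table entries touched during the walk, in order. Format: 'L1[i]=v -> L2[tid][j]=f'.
vaddr = 42 = 0b00101010
Split: l1_idx=0, l2_idx=5, offset=2

Answer: L1[0]=1 -> L2[1][5]=68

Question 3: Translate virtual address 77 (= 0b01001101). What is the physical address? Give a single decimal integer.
vaddr = 77 = 0b01001101
Split: l1_idx=1, l2_idx=1, offset=5
L1[1] = 0
L2[0][1] = 62
paddr = 62 * 8 + 5 = 501

Answer: 501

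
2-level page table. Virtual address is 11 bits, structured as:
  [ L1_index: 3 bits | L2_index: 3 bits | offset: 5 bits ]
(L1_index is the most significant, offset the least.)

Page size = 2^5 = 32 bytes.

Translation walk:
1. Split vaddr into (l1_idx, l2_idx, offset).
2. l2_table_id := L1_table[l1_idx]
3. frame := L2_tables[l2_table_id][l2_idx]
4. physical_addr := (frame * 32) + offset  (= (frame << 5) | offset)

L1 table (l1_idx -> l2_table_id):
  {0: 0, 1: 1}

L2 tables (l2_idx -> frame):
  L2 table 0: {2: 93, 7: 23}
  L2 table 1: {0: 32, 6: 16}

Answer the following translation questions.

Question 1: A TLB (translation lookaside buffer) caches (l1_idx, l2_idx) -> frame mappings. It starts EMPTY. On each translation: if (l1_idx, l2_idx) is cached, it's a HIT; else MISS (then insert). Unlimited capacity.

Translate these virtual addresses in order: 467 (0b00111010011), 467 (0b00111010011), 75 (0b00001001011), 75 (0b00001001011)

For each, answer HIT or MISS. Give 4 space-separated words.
Answer: MISS HIT MISS HIT

Derivation:
vaddr=467: (1,6) not in TLB -> MISS, insert
vaddr=467: (1,6) in TLB -> HIT
vaddr=75: (0,2) not in TLB -> MISS, insert
vaddr=75: (0,2) in TLB -> HIT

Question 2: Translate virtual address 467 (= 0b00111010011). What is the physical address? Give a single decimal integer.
vaddr = 467 = 0b00111010011
Split: l1_idx=1, l2_idx=6, offset=19
L1[1] = 1
L2[1][6] = 16
paddr = 16 * 32 + 19 = 531

Answer: 531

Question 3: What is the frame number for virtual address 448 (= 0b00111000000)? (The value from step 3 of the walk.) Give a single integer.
vaddr = 448: l1_idx=1, l2_idx=6
L1[1] = 1; L2[1][6] = 16

Answer: 16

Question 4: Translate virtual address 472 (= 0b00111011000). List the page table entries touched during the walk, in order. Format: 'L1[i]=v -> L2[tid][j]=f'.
Answer: L1[1]=1 -> L2[1][6]=16

Derivation:
vaddr = 472 = 0b00111011000
Split: l1_idx=1, l2_idx=6, offset=24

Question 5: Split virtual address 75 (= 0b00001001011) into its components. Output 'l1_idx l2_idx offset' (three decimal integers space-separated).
vaddr = 75 = 0b00001001011
  top 3 bits -> l1_idx = 0
  next 3 bits -> l2_idx = 2
  bottom 5 bits -> offset = 11

Answer: 0 2 11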